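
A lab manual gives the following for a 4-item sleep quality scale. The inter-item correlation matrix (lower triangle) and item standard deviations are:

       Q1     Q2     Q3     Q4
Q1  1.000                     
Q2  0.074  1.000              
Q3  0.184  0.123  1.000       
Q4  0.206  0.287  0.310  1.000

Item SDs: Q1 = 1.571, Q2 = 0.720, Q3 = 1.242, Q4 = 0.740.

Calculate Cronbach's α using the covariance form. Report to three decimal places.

α = 0.435

Σσ²ᵢ = 1.571² + 0.720² + 1.242² + 0.740² = 5.0766
Covariances σ_ij = r_ij · s_i · s_j:
  σ(Q1,Q2) = 0.074 × 1.571 × 0.720 = 0.0837
  σ(Q1,Q3) = 0.184 × 1.571 × 1.242 = 0.3590
  σ(Q1,Q4) = 0.206 × 1.571 × 0.740 = 0.2395
  σ(Q2,Q3) = 0.123 × 0.720 × 1.242 = 0.1100
  σ(Q2,Q4) = 0.287 × 0.720 × 0.740 = 0.1529
  σ(Q3,Q4) = 0.310 × 1.242 × 0.740 = 0.2849
σ²_T = Σσ²ᵢ + 2·Σσ_ij = 5.0766 + 2 × 1.2300 = 7.5366
α = (4/3)·(1 − 5.0766/7.5366) = 0.435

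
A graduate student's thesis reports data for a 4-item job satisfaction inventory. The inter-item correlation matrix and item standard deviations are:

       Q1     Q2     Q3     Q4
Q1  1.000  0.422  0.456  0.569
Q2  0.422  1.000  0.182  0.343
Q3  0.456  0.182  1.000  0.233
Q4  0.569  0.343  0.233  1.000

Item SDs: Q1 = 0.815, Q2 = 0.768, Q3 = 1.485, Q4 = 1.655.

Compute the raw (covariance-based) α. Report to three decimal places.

α = 0.633

Σσ²ᵢ = 0.815² + 0.768² + 1.485² + 1.655² = 6.1983
Covariances σ_ij = r_ij · s_i · s_j:
  σ(Q1,Q2) = 0.422 × 0.815 × 0.768 = 0.2641
  σ(Q1,Q3) = 0.456 × 0.815 × 1.485 = 0.5519
  σ(Q1,Q4) = 0.569 × 0.815 × 1.655 = 0.7675
  σ(Q2,Q3) = 0.182 × 0.768 × 1.485 = 0.2076
  σ(Q2,Q4) = 0.343 × 0.768 × 1.655 = 0.4360
  σ(Q3,Q4) = 0.233 × 1.485 × 1.655 = 0.5726
σ²_T = Σσ²ᵢ + 2·Σσ_ij = 6.1983 + 2 × 2.7997 = 11.7977
α = (4/3)·(1 − 6.1983/11.7977) = 0.633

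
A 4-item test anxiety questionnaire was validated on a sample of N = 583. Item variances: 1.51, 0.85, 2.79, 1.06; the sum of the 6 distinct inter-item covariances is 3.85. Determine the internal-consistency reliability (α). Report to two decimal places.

Σσ²ᵢ = 1.51 + 0.85 + 2.79 + 1.06 = 6.21
Sum of distinct covariances = 3.85
σ²_T = Σσ²ᵢ + 2·Σcov = 6.21 + 2 × 3.85 = 13.91
α = (4/3)·(1 − 6.21/13.91) = 0.74

α = 0.74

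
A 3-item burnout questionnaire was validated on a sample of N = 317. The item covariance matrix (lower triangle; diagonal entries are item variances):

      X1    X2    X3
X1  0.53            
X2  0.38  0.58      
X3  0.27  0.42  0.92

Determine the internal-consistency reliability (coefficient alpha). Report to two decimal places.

α = 0.77

Σσᵢ² = 0.53 + 0.58 + 0.92 = 2.03
Σ_{i<j} σ_ij = 1.07
σ²_T = 2.03 + 2 × 1.07 = 4.17
α = (k/(k−1))·(1 − Σσᵢ²/σ²_T) = (3/2)·(1 − 2.03/4.17) = 0.77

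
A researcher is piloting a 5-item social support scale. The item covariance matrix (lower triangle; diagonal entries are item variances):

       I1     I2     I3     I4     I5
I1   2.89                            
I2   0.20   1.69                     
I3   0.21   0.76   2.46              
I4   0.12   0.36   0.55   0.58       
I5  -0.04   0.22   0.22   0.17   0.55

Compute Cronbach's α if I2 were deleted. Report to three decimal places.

α = 0.367

Remaining items: I1, I3, I4, I5 (k = 4).
Σσ²ᵢ = 2.89 + 2.46 + 0.58 + 0.55 = 6.48
σ²_total = 6.48 + 2 × 1.23 = 8.94
α (item deleted) = (4/3)·(1 − 6.48/8.94) = 0.367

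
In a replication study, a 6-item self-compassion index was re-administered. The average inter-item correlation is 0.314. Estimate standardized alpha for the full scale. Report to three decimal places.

Standardized α = k·r̄ / (1 + (k−1)·r̄) = 6 × 0.314 / (1 + 5 × 0.314)
  = 1.8840 / 2.5700 = 0.733

α = 0.733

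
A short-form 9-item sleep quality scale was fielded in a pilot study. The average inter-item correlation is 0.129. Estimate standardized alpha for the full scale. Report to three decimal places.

standardized alpha = 0.571

Standardized α = k·r̄ / (1 + (k−1)·r̄) = 9 × 0.129 / (1 + 8 × 0.129)
  = 1.1610 / 2.0320 = 0.571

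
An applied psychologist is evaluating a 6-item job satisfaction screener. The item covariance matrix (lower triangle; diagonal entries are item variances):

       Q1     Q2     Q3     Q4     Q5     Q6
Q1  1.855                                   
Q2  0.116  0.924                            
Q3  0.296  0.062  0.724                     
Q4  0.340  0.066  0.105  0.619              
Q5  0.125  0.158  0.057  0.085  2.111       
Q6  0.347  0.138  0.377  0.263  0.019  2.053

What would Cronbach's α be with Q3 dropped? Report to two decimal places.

Cronbach's α = 0.38

Remaining items: Q1, Q2, Q4, Q5, Q6 (k = 5).
Σσᵢ² = 1.855 + 0.924 + 0.619 + 2.111 + 2.053 = 7.562
σ²_total = 7.562 + 2 × 1.657 = 10.876
α (item deleted) = (5/4)·(1 − 7.562/10.876) = 0.38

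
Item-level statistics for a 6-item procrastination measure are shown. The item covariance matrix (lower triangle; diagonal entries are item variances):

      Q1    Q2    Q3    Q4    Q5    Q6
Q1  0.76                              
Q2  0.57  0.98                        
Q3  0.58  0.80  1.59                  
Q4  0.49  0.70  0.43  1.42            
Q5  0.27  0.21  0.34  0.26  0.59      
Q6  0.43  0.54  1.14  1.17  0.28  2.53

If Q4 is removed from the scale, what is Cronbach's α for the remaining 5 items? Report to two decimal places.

Cronbach's α = 0.77

Remaining items: Q1, Q2, Q3, Q5, Q6 (k = 5).
Σσᵢ² = 0.76 + 0.98 + 1.59 + 0.59 + 2.53 = 6.45
σ²_total = 6.45 + 2 × 5.16 = 16.77
α (item deleted) = (5/4)·(1 − 6.45/16.77) = 0.77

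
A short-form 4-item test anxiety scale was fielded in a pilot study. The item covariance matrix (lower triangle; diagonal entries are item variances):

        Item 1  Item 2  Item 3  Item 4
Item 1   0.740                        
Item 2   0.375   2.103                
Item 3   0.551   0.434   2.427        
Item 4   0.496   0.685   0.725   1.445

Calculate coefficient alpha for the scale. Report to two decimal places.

sum of item variances = 0.740 + 2.103 + 2.427 + 1.445 = 6.715
Sum of the distinct covariances = 3.266
total variance = 6.715 + 2 × 3.266 = 13.247
α = (k/(k−1))·(1 − sum of item variances/total variance) = (4/3)·(1 − 6.715/13.247) = 0.66

α = 0.66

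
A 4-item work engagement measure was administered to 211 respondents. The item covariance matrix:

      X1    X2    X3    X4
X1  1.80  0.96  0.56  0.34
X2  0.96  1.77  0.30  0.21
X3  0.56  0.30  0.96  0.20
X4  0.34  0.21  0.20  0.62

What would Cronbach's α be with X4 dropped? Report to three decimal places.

Cronbach's α = 0.668

Remaining items: X1, X2, X3 (k = 3).
sum of item variances = 1.80 + 1.77 + 0.96 = 4.53
Var(T) = 4.53 + 2 × 1.82 = 8.17
α (item deleted) = (3/2)·(1 − 4.53/8.17) = 0.668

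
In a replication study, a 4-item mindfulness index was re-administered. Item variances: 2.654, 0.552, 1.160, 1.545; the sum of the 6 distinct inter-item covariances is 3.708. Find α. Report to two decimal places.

ΣVar(i) = 2.654 + 0.552 + 1.160 + 1.545 = 5.911
Sum of distinct covariances = 3.708
σ²_total = ΣVar(i) + 2·Σcov = 5.911 + 2 × 3.708 = 13.327
α = (4/3)·(1 − 5.911/13.327) = 0.74

α = 0.74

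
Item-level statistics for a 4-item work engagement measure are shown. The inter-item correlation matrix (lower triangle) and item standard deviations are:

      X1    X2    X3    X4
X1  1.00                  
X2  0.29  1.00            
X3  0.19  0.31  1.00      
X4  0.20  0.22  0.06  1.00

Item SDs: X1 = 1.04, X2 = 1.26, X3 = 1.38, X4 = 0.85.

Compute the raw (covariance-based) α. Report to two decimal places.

α = 0.52

Σσ²ᵢ = 1.04² + 1.26² + 1.38² + 0.85² = 5.2961
Covariances σ_ij = r_ij · s_i · s_j:
  σ(X1,X2) = 0.29 × 1.04 × 1.26 = 0.3800
  σ(X1,X3) = 0.19 × 1.04 × 1.38 = 0.2727
  σ(X1,X4) = 0.20 × 1.04 × 0.85 = 0.1768
  σ(X2,X3) = 0.31 × 1.26 × 1.38 = 0.5390
  σ(X2,X4) = 0.22 × 1.26 × 0.85 = 0.2356
  σ(X3,X4) = 0.06 × 1.38 × 0.85 = 0.0704
σ²_T = Σσ²ᵢ + 2·Σσ_ij = 5.2961 + 2 × 1.6745 = 8.6451
α = (4/3)·(1 − 5.2961/8.6451) = 0.52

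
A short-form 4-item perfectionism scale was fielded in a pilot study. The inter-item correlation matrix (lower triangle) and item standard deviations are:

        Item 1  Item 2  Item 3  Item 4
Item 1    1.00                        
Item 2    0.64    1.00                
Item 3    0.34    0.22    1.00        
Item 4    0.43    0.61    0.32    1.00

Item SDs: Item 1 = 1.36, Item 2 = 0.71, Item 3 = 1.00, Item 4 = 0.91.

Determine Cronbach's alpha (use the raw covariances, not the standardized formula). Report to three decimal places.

Cronbach's alpha = 0.720

Σσ²ᵢ = 1.36² + 0.71² + 1.00² + 0.91² = 4.1818
Covariances σ_ij = r_ij · s_i · s_j:
  σ(Item 1,Item 2) = 0.64 × 1.36 × 0.71 = 0.6180
  σ(Item 1,Item 3) = 0.34 × 1.36 × 1.00 = 0.4624
  σ(Item 1,Item 4) = 0.43 × 1.36 × 0.91 = 0.5322
  σ(Item 2,Item 3) = 0.22 × 0.71 × 1.00 = 0.1562
  σ(Item 2,Item 4) = 0.61 × 0.71 × 0.91 = 0.3941
  σ(Item 3,Item 4) = 0.32 × 1.00 × 0.91 = 0.2912
σ²_T = Σσ²ᵢ + 2·Σσ_ij = 4.1818 + 2 × 2.4541 = 9.0900
α = (4/3)·(1 − 4.1818/9.0900) = 0.720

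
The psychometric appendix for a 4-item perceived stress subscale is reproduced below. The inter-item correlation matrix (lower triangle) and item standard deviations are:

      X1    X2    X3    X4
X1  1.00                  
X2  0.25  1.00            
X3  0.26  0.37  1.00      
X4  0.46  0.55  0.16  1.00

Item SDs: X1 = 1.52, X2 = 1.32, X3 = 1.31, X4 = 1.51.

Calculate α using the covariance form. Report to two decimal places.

Σσ²ᵢ = 1.52² + 1.32² + 1.31² + 1.51² = 8.0490
Covariances σ_ij = r_ij · s_i · s_j:
  σ(X1,X2) = 0.25 × 1.52 × 1.32 = 0.5016
  σ(X1,X3) = 0.26 × 1.52 × 1.31 = 0.5177
  σ(X1,X4) = 0.46 × 1.52 × 1.51 = 1.0558
  σ(X2,X3) = 0.37 × 1.32 × 1.31 = 0.6398
  σ(X2,X4) = 0.55 × 1.32 × 1.51 = 1.0963
  σ(X3,X4) = 0.16 × 1.31 × 1.51 = 0.3165
σ²_T = Σσ²ᵢ + 2·Σσ_ij = 8.0490 + 2 × 4.1277 = 16.3044
α = (4/3)·(1 − 8.0490/16.3044) = 0.68

α = 0.68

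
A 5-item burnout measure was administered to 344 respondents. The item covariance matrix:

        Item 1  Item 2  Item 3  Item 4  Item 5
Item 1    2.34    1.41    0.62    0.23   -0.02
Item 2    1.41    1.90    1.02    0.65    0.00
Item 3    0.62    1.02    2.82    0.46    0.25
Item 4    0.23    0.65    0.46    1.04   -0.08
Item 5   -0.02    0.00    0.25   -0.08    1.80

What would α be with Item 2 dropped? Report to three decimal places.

α = 0.357

Remaining items: Item 1, Item 3, Item 4, Item 5 (k = 4).
ΣVar(i) = 2.34 + 2.82 + 1.04 + 1.80 = 8.00
σ²_T = 8.00 + 2 × 1.46 = 10.92
α (item deleted) = (4/3)·(1 − 8.00/10.92) = 0.357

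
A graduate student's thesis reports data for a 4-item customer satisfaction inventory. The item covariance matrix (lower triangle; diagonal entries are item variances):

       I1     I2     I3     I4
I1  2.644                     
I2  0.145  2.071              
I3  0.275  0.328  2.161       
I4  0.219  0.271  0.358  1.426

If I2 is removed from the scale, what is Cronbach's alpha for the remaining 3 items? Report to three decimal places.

α = 0.322

Remaining items: I1, I3, I4 (k = 3).
Σσᵢ² = 2.644 + 2.161 + 1.426 = 6.231
total variance = 6.231 + 2 × 0.852 = 7.935
α (item deleted) = (3/2)·(1 − 6.231/7.935) = 0.322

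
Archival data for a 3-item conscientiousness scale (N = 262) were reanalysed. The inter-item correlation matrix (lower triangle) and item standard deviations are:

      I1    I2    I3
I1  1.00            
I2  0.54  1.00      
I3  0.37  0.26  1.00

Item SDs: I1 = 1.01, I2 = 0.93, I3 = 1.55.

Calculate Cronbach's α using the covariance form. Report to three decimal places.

α = 0.608

Σσ²ᵢ = 1.01² + 0.93² + 1.55² = 4.2875
Covariances σ_ij = r_ij · s_i · s_j:
  σ(I1,I2) = 0.54 × 1.01 × 0.93 = 0.5072
  σ(I1,I3) = 0.37 × 1.01 × 1.55 = 0.5792
  σ(I2,I3) = 0.26 × 0.93 × 1.55 = 0.3748
σ²_T = Σσ²ᵢ + 2·Σσ_ij = 4.2875 + 2 × 1.4612 = 7.2099
α = (3/2)·(1 − 4.2875/7.2099) = 0.608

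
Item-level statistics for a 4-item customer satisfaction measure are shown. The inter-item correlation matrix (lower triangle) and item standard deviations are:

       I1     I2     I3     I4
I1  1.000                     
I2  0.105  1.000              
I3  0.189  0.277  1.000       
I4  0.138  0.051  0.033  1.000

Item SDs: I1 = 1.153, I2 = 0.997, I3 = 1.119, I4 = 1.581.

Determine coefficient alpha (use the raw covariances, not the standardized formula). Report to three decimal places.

Σσ²ᵢ = 1.153² + 0.997² + 1.119² + 1.581² = 6.0751
Covariances σ_ij = r_ij · s_i · s_j:
  σ(I1,I2) = 0.105 × 1.153 × 0.997 = 0.1207
  σ(I1,I3) = 0.189 × 1.153 × 1.119 = 0.2438
  σ(I1,I4) = 0.138 × 1.153 × 1.581 = 0.2516
  σ(I2,I3) = 0.277 × 0.997 × 1.119 = 0.3090
  σ(I2,I4) = 0.051 × 0.997 × 1.581 = 0.0804
  σ(I3,I4) = 0.033 × 1.119 × 1.581 = 0.0584
σ²_T = Σσ²ᵢ + 2·Σσ_ij = 6.0751 + 2 × 1.0639 = 8.2029
α = (4/3)·(1 − 6.0751/8.2029) = 0.346

α = 0.346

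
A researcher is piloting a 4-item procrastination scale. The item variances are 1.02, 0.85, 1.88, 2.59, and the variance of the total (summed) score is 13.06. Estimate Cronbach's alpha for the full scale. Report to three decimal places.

Cronbach's alpha = 0.686

Σσ²ᵢ = 1.02 + 0.85 + 1.88 + 2.59 = 6.34
α = (k/(k−1))·(1 − Σσ²ᵢ/total variance) = (4/3)·(1 − 6.34/13.06) = 0.686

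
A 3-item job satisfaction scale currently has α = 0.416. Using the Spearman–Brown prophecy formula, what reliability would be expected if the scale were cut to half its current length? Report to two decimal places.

predicted reliability = 0.26

Length factor m = 1/2
α' = m·α / (1 − (1−m)·α)
   = 1/2 × 0.416 / (1 − (1 − 1/2) × 0.416)
   = 0.2080 / 0.7920 = 0.26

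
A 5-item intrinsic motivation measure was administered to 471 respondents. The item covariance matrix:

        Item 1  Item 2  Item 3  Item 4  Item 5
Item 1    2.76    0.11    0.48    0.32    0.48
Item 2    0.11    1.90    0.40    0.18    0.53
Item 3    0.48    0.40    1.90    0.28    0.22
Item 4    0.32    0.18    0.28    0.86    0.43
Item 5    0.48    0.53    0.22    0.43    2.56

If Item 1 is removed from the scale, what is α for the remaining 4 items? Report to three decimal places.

Remaining items: Item 2, Item 3, Item 4, Item 5 (k = 4).
ΣVar(i) = 1.90 + 1.90 + 0.86 + 2.56 = 7.22
Var(T) = 7.22 + 2 × 2.04 = 11.30
α (item deleted) = (4/3)·(1 − 7.22/11.30) = 0.481

α = 0.481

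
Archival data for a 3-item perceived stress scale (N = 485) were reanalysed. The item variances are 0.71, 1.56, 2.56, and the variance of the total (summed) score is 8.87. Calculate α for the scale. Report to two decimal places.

Σσᵢ² = 0.71 + 1.56 + 2.56 = 4.83
α = (k/(k−1))·(1 − Σσᵢ²/σ²_total) = (3/2)·(1 − 4.83/8.87) = 0.68

α = 0.68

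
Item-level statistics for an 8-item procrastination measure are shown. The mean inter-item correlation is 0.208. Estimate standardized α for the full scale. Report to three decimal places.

Standardized α = k·r̄ / (1 + (k−1)·r̄) = 8 × 0.208 / (1 + 7 × 0.208)
  = 1.6640 / 2.4560 = 0.678

standardized α = 0.678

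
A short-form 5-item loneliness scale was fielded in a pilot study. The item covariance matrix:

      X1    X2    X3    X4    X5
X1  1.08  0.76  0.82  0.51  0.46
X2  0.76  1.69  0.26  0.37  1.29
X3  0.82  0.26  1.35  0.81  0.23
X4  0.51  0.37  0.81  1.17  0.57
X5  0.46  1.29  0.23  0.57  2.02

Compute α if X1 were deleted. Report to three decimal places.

Remaining items: X2, X3, X4, X5 (k = 4).
Σσᵢ² = 1.69 + 1.35 + 1.17 + 2.02 = 6.23
Var(T) = 6.23 + 2 × 3.53 = 13.29
α (item deleted) = (4/3)·(1 − 6.23/13.29) = 0.708

α = 0.708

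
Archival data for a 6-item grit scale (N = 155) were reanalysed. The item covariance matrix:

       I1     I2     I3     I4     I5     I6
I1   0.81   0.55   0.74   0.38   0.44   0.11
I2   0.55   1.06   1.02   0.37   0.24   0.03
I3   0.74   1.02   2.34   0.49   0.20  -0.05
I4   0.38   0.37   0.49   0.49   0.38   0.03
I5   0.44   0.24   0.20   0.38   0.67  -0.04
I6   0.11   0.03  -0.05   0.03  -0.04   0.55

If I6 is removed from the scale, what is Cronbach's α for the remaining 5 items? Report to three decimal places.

Cronbach's α = 0.802

Remaining items: I1, I2, I3, I4, I5 (k = 5).
Σσᵢ² = 0.81 + 1.06 + 2.34 + 0.49 + 0.67 = 5.37
σ²_total = 5.37 + 2 × 4.81 = 14.99
α (item deleted) = (5/4)·(1 − 5.37/14.99) = 0.802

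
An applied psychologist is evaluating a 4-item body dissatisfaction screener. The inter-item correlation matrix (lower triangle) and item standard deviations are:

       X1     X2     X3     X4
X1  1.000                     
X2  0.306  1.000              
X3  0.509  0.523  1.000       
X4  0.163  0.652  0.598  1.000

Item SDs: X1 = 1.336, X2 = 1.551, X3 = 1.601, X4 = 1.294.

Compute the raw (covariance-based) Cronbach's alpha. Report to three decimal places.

Σσ²ᵢ = 1.336² + 1.551² + 1.601² + 1.294² = 8.4281
Covariances σ_ij = r_ij · s_i · s_j:
  σ(X1,X2) = 0.306 × 1.336 × 1.551 = 0.6341
  σ(X1,X3) = 0.509 × 1.336 × 1.601 = 1.0887
  σ(X1,X4) = 0.163 × 1.336 × 1.294 = 0.2818
  σ(X2,X3) = 0.523 × 1.551 × 1.601 = 1.2987
  σ(X2,X4) = 0.652 × 1.551 × 1.294 = 1.3086
  σ(X3,X4) = 0.598 × 1.601 × 1.294 = 1.2389
σ²_T = Σσ²ᵢ + 2·Σσ_ij = 8.4281 + 2 × 5.8508 = 20.1297
α = (4/3)·(1 − 8.4281/20.1297) = 0.775

α = 0.775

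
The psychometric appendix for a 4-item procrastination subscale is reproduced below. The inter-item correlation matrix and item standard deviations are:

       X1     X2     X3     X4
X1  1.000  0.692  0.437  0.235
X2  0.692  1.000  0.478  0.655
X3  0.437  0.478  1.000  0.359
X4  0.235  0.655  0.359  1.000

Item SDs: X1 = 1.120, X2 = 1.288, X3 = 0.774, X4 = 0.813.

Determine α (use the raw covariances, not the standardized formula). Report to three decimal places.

Σσ²ᵢ = 1.120² + 1.288² + 0.774² + 0.813² = 4.1734
Covariances σ_ij = r_ij · s_i · s_j:
  σ(X1,X2) = 0.692 × 1.120 × 1.288 = 0.9983
  σ(X1,X3) = 0.437 × 1.120 × 0.774 = 0.3788
  σ(X1,X4) = 0.235 × 1.120 × 0.813 = 0.2140
  σ(X2,X3) = 0.478 × 1.288 × 0.774 = 0.4765
  σ(X2,X4) = 0.655 × 1.288 × 0.813 = 0.6859
  σ(X3,X4) = 0.359 × 0.774 × 0.813 = 0.2259
σ²_T = Σσ²ᵢ + 2·Σσ_ij = 4.1734 + 2 × 2.9794 = 10.1322
α = (4/3)·(1 − 4.1734/10.1322) = 0.784

α = 0.784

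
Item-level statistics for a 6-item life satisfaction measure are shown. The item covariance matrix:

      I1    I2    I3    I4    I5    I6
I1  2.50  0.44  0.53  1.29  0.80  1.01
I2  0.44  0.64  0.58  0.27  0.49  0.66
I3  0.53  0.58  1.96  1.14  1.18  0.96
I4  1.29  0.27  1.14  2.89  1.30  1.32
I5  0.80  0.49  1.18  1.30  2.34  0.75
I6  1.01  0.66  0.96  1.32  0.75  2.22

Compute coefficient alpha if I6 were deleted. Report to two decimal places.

Remaining items: I1, I2, I3, I4, I5 (k = 5).
Σσᵢ² = 2.50 + 0.64 + 1.96 + 2.89 + 2.34 = 10.33
Var(T) = 10.33 + 2 × 8.02 = 26.37
α (item deleted) = (5/4)·(1 − 10.33/26.37) = 0.76

α = 0.76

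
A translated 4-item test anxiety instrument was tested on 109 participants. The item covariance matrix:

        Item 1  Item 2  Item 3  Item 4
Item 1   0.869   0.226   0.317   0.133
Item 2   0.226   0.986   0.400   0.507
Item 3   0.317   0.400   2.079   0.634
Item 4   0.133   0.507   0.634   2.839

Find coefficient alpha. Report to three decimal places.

α = 0.528

ΣVar(i) = 0.869 + 0.986 + 2.079 + 2.839 = 6.773
Sum of the distinct covariances = 2.217
σ²_total = 6.773 + 2 × 2.217 = 11.207
α = (k/(k−1))·(1 − ΣVar(i)/σ²_total) = (4/3)·(1 − 6.773/11.207) = 0.528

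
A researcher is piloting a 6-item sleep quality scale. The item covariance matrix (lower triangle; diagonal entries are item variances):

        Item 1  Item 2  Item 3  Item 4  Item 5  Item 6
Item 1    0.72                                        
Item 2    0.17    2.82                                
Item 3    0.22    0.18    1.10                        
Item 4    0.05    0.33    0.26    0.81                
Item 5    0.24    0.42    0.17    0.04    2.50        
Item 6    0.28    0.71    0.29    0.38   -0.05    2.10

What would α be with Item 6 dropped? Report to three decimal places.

α = 0.429

Remaining items: Item 1, Item 2, Item 3, Item 4, Item 5 (k = 5).
ΣVar(i) = 0.72 + 2.82 + 1.10 + 0.81 + 2.50 = 7.95
σ²_T = 7.95 + 2 × 2.08 = 12.11
α (item deleted) = (5/4)·(1 − 7.95/12.11) = 0.429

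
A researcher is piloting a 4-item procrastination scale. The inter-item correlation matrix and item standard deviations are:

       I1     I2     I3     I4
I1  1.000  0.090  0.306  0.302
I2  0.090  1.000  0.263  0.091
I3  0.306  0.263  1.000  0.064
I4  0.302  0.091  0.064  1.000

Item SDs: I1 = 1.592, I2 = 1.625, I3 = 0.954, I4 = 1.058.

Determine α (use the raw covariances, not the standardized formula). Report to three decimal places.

α = 0.450

Σσ²ᵢ = 1.592² + 1.625² + 0.954² + 1.058² = 7.2046
Covariances σ_ij = r_ij · s_i · s_j:
  σ(I1,I2) = 0.090 × 1.592 × 1.625 = 0.2328
  σ(I1,I3) = 0.306 × 1.592 × 0.954 = 0.4647
  σ(I1,I4) = 0.302 × 1.592 × 1.058 = 0.5087
  σ(I2,I3) = 0.263 × 1.625 × 0.954 = 0.4077
  σ(I2,I4) = 0.091 × 1.625 × 1.058 = 0.1565
  σ(I3,I4) = 0.064 × 0.954 × 1.058 = 0.0646
σ²_T = Σσ²ᵢ + 2·Σσ_ij = 7.2046 + 2 × 1.8350 = 10.8746
α = (4/3)·(1 − 7.2046/10.8746) = 0.450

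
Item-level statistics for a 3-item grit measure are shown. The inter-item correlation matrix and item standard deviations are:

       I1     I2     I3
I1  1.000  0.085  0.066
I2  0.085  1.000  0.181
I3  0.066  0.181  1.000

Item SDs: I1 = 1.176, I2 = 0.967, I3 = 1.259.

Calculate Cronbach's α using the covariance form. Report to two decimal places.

Σσ²ᵢ = 1.176² + 0.967² + 1.259² = 3.9031
Covariances σ_ij = r_ij · s_i · s_j:
  σ(I1,I2) = 0.085 × 1.176 × 0.967 = 0.0967
  σ(I1,I3) = 0.066 × 1.176 × 1.259 = 0.0977
  σ(I2,I3) = 0.181 × 0.967 × 1.259 = 0.2204
σ²_T = Σσ²ᵢ + 2·Σσ_ij = 3.9031 + 2 × 0.4148 = 4.7327
α = (3/2)·(1 − 3.9031/4.7327) = 0.26

Cronbach's α = 0.26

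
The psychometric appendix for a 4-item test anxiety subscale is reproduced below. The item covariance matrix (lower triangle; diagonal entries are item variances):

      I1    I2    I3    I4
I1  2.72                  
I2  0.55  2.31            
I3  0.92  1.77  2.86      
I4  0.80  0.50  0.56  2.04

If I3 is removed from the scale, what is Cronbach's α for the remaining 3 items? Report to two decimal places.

Remaining items: I1, I2, I4 (k = 3).
Σσᵢ² = 2.72 + 2.31 + 2.04 = 7.07
σ²_total = 7.07 + 2 × 1.85 = 10.77
α (item deleted) = (3/2)·(1 − 7.07/10.77) = 0.52

Cronbach's α = 0.52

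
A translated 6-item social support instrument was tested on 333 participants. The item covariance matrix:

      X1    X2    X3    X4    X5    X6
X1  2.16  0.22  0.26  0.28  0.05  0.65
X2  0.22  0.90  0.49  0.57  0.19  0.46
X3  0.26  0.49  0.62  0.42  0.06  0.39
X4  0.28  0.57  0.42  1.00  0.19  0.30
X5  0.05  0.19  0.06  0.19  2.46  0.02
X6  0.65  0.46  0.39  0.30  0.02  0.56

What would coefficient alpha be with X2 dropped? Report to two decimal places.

Remaining items: X1, X3, X4, X5, X6 (k = 5).
Σσᵢ² = 2.16 + 0.62 + 1.00 + 2.46 + 0.56 = 6.80
Var(T) = 6.80 + 2 × 2.62 = 12.04
α (item deleted) = (5/4)·(1 − 6.80/12.04) = 0.54

α = 0.54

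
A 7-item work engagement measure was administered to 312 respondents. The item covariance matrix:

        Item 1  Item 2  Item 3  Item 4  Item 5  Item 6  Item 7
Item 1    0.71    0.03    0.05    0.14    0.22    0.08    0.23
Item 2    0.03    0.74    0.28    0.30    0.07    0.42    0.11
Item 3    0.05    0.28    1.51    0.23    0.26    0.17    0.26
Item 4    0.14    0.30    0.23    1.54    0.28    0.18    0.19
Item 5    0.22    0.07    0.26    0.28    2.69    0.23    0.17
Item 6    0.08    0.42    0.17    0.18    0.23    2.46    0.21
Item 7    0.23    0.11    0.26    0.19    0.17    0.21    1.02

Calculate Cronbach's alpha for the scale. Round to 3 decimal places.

α = 0.508

ΣVar(i) = 0.71 + 0.74 + 1.51 + 1.54 + 2.69 + 2.46 + 1.02 = 10.67
Sum of off-diagonal covariances = 4.11
σ²_total = 10.67 + 2 × 4.11 = 18.89
α = (k/(k−1))·(1 − ΣVar(i)/σ²_total) = (7/6)·(1 − 10.67/18.89) = 0.508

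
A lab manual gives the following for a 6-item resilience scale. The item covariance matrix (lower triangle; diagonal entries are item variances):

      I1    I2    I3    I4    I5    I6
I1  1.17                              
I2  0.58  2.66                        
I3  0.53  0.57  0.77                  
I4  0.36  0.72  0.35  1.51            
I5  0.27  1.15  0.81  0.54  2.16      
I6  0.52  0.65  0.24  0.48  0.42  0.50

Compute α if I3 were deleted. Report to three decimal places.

Remaining items: I1, I2, I4, I5, I6 (k = 5).
sum of item variances = 1.17 + 2.66 + 1.51 + 2.16 + 0.50 = 8.00
σ²_T = 8.00 + 2 × 5.69 = 19.38
α (item deleted) = (5/4)·(1 − 8.00/19.38) = 0.734

α = 0.734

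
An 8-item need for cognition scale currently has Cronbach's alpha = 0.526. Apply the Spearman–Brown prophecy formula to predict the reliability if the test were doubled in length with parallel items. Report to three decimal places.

predicted reliability = 0.689

Length factor m = 2
α' = m·α / (1 + (m−1)·α)
   = 2 × 0.526 / (1 + (2 − 1) × 0.526)
   = 1.0520 / 1.5260 = 0.689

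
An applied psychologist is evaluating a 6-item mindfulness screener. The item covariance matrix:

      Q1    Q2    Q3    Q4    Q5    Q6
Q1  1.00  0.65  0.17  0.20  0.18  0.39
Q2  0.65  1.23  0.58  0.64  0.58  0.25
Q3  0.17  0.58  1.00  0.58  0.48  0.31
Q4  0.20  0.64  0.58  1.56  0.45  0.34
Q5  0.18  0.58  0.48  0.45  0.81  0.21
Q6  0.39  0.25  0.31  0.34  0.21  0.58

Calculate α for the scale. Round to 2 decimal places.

α = 0.79

sum of item variances = 1.00 + 1.23 + 1.00 + 1.56 + 0.81 + 0.58 = 6.18
Σ_{i<j} σ_ij = 6.01
total variance = 6.18 + 2 × 6.01 = 18.20
α = (k/(k−1))·(1 − sum of item variances/total variance) = (6/5)·(1 − 6.18/18.20) = 0.79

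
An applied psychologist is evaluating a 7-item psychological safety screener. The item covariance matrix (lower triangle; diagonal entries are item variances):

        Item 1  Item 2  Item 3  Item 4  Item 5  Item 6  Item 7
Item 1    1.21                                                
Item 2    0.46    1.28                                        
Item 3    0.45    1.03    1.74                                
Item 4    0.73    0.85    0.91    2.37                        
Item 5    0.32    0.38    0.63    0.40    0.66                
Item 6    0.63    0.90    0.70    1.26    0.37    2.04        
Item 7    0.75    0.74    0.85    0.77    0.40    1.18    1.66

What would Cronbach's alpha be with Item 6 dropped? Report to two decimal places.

Cronbach's alpha = 0.82

Remaining items: Item 1, Item 2, Item 3, Item 4, Item 5, Item 7 (k = 6).
Σσ²ᵢ = 1.21 + 1.28 + 1.74 + 2.37 + 0.66 + 1.66 = 8.92
Var(T) = 8.92 + 2 × 9.67 = 28.26
α (item deleted) = (6/5)·(1 − 8.92/28.26) = 0.82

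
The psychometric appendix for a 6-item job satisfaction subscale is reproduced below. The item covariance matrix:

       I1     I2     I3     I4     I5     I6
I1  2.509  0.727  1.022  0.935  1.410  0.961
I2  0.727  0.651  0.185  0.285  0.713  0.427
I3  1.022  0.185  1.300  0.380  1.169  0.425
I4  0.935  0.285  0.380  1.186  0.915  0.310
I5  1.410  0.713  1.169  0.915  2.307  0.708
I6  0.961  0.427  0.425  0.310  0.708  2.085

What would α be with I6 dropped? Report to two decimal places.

α = 0.83

Remaining items: I1, I2, I3, I4, I5 (k = 5).
Σσ²ᵢ = 2.509 + 0.651 + 1.300 + 1.186 + 2.307 = 7.953
σ²_T = 7.953 + 2 × 7.741 = 23.435
α (item deleted) = (5/4)·(1 − 7.953/23.435) = 0.83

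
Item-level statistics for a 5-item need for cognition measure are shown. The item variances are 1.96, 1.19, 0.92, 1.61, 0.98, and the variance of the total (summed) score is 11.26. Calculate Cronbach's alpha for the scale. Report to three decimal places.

ΣVar(i) = 1.96 + 1.19 + 0.92 + 1.61 + 0.98 = 6.66
α = (k/(k−1))·(1 − ΣVar(i)/total variance) = (5/4)·(1 − 6.66/11.26) = 0.511

Cronbach's alpha = 0.511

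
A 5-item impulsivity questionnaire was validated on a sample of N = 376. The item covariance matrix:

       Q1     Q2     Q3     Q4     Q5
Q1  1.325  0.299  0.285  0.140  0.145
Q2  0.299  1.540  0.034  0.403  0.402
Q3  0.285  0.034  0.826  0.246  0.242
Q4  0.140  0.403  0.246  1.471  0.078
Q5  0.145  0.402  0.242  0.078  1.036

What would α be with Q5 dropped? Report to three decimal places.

Remaining items: Q1, Q2, Q3, Q4 (k = 4).
Σσ²ᵢ = 1.325 + 1.540 + 0.826 + 1.471 = 5.162
σ²_T = 5.162 + 2 × 1.407 = 7.976
α (item deleted) = (4/3)·(1 − 5.162/7.976) = 0.470

α = 0.470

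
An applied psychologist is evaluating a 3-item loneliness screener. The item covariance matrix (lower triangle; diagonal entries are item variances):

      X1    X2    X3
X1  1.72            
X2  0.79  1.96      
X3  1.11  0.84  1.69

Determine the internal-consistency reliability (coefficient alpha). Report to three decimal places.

Σσᵢ² = 1.72 + 1.96 + 1.69 = 5.37
Sum of the distinct covariances = 2.74
σ²_total = 5.37 + 2 × 2.74 = 10.85
α = (k/(k−1))·(1 − Σσᵢ²/σ²_total) = (3/2)·(1 − 5.37/10.85) = 0.758

coefficient alpha = 0.758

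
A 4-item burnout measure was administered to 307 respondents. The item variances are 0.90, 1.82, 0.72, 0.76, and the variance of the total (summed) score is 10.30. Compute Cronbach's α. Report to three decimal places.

Σσ²ᵢ = 0.90 + 1.82 + 0.72 + 0.76 = 4.20
α = (k/(k−1))·(1 − Σσ²ᵢ/σ²_total) = (4/3)·(1 − 4.20/10.30) = 0.790

α = 0.790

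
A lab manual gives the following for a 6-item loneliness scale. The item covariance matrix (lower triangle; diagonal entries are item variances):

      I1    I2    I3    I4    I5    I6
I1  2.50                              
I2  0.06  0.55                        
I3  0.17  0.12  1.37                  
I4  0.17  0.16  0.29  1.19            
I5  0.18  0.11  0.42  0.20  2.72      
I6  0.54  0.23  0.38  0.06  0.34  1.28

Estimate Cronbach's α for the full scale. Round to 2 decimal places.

Cronbach's α = 0.50

Σσ²ᵢ = 2.50 + 0.55 + 1.37 + 1.19 + 2.72 + 1.28 = 9.61
Sum of the distinct covariances = 3.43
Var(T) = 9.61 + 2 × 3.43 = 16.47
α = (k/(k−1))·(1 − Σσ²ᵢ/Var(T)) = (6/5)·(1 − 9.61/16.47) = 0.50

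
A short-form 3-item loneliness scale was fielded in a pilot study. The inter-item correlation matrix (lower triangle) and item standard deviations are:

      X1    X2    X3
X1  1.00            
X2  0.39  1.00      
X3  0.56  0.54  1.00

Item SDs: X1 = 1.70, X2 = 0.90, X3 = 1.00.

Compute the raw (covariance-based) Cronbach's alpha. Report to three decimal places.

Σσ²ᵢ = 1.70² + 0.90² + 1.00² = 4.7000
Covariances σ_ij = r_ij · s_i · s_j:
  σ(X1,X2) = 0.39 × 1.70 × 0.90 = 0.5967
  σ(X1,X3) = 0.56 × 1.70 × 1.00 = 0.9520
  σ(X2,X3) = 0.54 × 0.90 × 1.00 = 0.4860
σ²_T = Σσ²ᵢ + 2·Σσ_ij = 4.7000 + 2 × 2.0347 = 8.7694
α = (3/2)·(1 − 4.7000/8.7694) = 0.696

Cronbach's alpha = 0.696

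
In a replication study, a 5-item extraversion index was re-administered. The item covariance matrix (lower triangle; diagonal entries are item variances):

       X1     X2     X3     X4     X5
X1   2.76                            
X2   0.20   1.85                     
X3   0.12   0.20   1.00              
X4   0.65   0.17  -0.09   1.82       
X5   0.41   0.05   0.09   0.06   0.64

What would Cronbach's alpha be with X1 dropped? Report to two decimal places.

Remaining items: X2, X3, X4, X5 (k = 4).
ΣVar(i) = 1.85 + 1.00 + 1.82 + 0.64 = 5.31
σ²_T = 5.31 + 2 × 0.48 = 6.27
α (item deleted) = (4/3)·(1 − 5.31/6.27) = 0.20

Cronbach's alpha = 0.20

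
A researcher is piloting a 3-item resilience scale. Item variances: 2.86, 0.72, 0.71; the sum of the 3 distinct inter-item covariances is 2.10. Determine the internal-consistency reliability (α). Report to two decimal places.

α = 0.74

Σσᵢ² = 2.86 + 0.72 + 0.71 = 4.29
Sum of distinct covariances = 2.10
σ²_T = Σσᵢ² + 2·Σcov = 4.29 + 2 × 2.10 = 8.49
α = (3/2)·(1 − 4.29/8.49) = 0.74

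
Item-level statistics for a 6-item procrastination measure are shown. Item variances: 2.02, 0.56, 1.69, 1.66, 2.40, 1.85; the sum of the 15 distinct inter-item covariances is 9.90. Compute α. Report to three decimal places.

Σσ²ᵢ = 2.02 + 0.56 + 1.69 + 1.66 + 2.40 + 1.85 = 10.18
Sum of distinct covariances = 9.90
Var(T) = Σσ²ᵢ + 2·Σcov = 10.18 + 2 × 9.90 = 29.98
α = (6/5)·(1 − 10.18/29.98) = 0.793

α = 0.793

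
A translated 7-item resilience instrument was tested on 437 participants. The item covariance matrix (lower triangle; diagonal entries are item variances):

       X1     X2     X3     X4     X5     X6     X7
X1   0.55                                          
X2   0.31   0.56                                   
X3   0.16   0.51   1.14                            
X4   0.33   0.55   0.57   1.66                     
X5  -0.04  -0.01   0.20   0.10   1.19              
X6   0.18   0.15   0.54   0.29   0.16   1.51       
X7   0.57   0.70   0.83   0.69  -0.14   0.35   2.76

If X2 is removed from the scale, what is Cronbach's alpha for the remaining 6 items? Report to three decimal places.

Remaining items: X1, X3, X4, X5, X6, X7 (k = 6).
Σσᵢ² = 0.55 + 1.14 + 1.66 + 1.19 + 1.51 + 2.76 = 8.81
σ²_total = 8.81 + 2 × 4.79 = 18.39
α (item deleted) = (6/5)·(1 − 8.81/18.39) = 0.625

α = 0.625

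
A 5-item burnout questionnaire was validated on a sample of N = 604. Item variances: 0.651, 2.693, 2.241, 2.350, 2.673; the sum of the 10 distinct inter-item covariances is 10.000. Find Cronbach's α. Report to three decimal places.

α = 0.817

ΣVar(i) = 0.651 + 2.693 + 2.241 + 2.350 + 2.673 = 10.608
Sum of distinct covariances = 10.000
σ²_T = ΣVar(i) + 2·Σcov = 10.608 + 2 × 10.000 = 30.608
α = (5/4)·(1 − 10.608/30.608) = 0.817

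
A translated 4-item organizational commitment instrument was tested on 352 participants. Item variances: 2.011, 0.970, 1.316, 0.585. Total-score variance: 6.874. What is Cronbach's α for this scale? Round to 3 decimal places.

Σσᵢ² = 2.011 + 0.970 + 1.316 + 0.585 = 4.882
α = (k/(k−1))·(1 − Σσᵢ²/σ²_T) = (4/3)·(1 − 4.882/6.874) = 0.386

α = 0.386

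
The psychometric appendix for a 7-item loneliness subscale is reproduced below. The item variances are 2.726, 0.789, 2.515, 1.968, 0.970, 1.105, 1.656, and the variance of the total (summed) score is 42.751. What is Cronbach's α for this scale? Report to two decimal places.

sum of item variances = 2.726 + 0.789 + 2.515 + 1.968 + 0.970 + 1.105 + 1.656 = 11.729
α = (k/(k−1))·(1 − sum of item variances/Var(T)) = (7/6)·(1 − 11.729/42.751) = 0.85

α = 0.85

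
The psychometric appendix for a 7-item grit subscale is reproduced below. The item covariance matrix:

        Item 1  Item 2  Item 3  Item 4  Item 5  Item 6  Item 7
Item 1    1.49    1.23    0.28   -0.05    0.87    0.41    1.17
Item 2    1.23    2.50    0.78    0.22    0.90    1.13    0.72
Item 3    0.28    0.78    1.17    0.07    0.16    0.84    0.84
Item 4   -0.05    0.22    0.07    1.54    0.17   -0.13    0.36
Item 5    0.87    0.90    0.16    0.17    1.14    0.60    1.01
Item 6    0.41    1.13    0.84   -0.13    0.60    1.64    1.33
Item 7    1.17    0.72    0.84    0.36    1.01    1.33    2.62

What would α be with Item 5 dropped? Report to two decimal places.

α = 0.75

Remaining items: Item 1, Item 2, Item 3, Item 4, Item 6, Item 7 (k = 6).
Σσ²ᵢ = 1.49 + 2.50 + 1.17 + 1.54 + 1.64 + 2.62 = 10.96
Var(T) = 10.96 + 2 × 9.20 = 29.36
α (item deleted) = (6/5)·(1 − 10.96/29.36) = 0.75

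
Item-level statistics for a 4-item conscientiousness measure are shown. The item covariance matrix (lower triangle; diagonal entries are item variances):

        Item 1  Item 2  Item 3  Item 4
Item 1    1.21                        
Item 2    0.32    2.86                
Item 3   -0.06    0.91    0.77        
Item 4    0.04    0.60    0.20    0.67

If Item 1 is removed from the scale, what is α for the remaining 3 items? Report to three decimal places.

α = 0.665

Remaining items: Item 2, Item 3, Item 4 (k = 3).
sum of item variances = 2.86 + 0.77 + 0.67 = 4.30
total variance = 4.30 + 2 × 1.71 = 7.72
α (item deleted) = (3/2)·(1 − 4.30/7.72) = 0.665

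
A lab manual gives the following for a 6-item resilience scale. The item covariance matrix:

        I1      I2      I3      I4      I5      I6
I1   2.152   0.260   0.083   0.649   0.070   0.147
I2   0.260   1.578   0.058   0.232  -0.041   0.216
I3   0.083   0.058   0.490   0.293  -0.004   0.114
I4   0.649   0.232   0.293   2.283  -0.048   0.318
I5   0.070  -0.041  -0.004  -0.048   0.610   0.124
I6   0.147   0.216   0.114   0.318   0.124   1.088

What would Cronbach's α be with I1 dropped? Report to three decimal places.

Remaining items: I2, I3, I4, I5, I6 (k = 5).
Σσᵢ² = 1.578 + 0.490 + 2.283 + 0.610 + 1.088 = 6.049
Var(T) = 6.049 + 2 × 1.262 = 8.573
α (item deleted) = (5/4)·(1 − 6.049/8.573) = 0.368

Cronbach's α = 0.368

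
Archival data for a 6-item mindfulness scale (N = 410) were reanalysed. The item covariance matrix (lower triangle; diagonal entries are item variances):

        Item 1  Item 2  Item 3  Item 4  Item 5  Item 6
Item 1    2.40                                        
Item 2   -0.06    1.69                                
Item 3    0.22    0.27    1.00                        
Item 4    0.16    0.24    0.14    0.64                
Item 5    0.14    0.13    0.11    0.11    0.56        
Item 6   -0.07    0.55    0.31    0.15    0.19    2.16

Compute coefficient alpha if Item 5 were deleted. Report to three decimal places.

Remaining items: Item 1, Item 2, Item 3, Item 4, Item 6 (k = 5).
Σσ²ᵢ = 2.40 + 1.69 + 1.00 + 0.64 + 2.16 = 7.89
Var(T) = 7.89 + 2 × 1.91 = 11.71
α (item deleted) = (5/4)·(1 − 7.89/11.71) = 0.408

α = 0.408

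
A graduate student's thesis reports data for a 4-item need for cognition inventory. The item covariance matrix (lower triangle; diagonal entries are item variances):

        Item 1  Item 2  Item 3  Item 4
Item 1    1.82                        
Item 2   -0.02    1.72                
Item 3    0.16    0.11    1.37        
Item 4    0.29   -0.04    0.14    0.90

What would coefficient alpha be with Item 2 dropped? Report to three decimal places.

α = 0.336

Remaining items: Item 1, Item 3, Item 4 (k = 3).
ΣVar(i) = 1.82 + 1.37 + 0.90 = 4.09
Var(T) = 4.09 + 2 × 0.59 = 5.27
α (item deleted) = (3/2)·(1 − 4.09/5.27) = 0.336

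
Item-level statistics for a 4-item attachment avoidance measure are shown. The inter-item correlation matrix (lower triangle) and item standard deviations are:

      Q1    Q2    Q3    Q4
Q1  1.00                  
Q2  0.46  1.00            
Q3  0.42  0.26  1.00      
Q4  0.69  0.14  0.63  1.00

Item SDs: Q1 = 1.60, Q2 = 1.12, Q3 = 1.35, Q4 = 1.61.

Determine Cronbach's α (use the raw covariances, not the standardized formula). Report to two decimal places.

α = 0.76

Σσ²ᵢ = 1.60² + 1.12² + 1.35² + 1.61² = 8.2290
Covariances σ_ij = r_ij · s_i · s_j:
  σ(Q1,Q2) = 0.46 × 1.60 × 1.12 = 0.8243
  σ(Q1,Q3) = 0.42 × 1.60 × 1.35 = 0.9072
  σ(Q1,Q4) = 0.69 × 1.60 × 1.61 = 1.7774
  σ(Q2,Q3) = 0.26 × 1.12 × 1.35 = 0.3931
  σ(Q2,Q4) = 0.14 × 1.12 × 1.61 = 0.2524
  σ(Q3,Q4) = 0.63 × 1.35 × 1.61 = 1.3693
σ²_T = Σσ²ᵢ + 2·Σσ_ij = 8.2290 + 2 × 5.5237 = 19.2764
α = (4/3)·(1 − 8.2290/19.2764) = 0.76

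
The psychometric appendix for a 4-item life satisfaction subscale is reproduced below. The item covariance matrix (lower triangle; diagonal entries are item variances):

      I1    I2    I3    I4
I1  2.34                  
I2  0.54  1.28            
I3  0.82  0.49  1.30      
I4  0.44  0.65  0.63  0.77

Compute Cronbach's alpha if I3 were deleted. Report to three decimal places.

Remaining items: I1, I2, I4 (k = 3).
Σσᵢ² = 2.34 + 1.28 + 0.77 = 4.39
total variance = 4.39 + 2 × 1.63 = 7.65
α (item deleted) = (3/2)·(1 − 4.39/7.65) = 0.639

α = 0.639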